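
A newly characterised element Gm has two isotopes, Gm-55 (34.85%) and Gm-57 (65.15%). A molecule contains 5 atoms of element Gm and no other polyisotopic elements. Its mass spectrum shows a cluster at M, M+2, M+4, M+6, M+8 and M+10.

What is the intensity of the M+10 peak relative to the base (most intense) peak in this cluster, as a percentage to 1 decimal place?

34.9%

Binomial terms of (0.3485 + 0.6515)^5: M 0.0051, M+2 0.0481, M+4 0.1797, M+6 0.3359, M+8 0.3139, M+10 0.1174 → M+6 is the base peak.
P(M+6) = C(5,3) × 0.3485^2 × 0.6515^3 = 10 × 0.12145225 × 0.27653064 = 0.335853 (base)
P(M+10) = C(5,5) × 0.3485^0 × 0.6515^5 = 1 × 1.0000 × 0.11737405 = 0.117374
Relative intensity = 0.117374 / 0.335853 × 100 = 34.9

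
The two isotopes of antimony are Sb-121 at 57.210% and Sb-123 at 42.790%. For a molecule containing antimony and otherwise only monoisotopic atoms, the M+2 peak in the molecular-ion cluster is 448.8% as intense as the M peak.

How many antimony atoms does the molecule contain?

6

For n independent Sb atoms, I(M+2)/I(M) = n · (abundance Sb-123) / (abundance Sb-121) = n · 0.42790/0.57210.
n = 4.488 × 0.57210/0.42790 = 6.00 ≈ 6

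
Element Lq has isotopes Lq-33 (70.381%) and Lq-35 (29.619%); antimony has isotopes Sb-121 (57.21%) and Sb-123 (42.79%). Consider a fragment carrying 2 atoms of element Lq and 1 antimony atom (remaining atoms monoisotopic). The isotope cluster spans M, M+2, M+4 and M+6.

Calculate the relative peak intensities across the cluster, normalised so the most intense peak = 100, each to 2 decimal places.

62.91 : 100.00 : 50.74 : 8.33

Element Lq pattern (n=2): 0.49534852 : 0.41692297 : 0.08772852
Antimony pattern (n=1): 0.5721 : 0.4279
Convolve the two distributions (both contribute in 2-u steps):
  M: 0.49534852×0.5721 = 0.283389
  M+2: 0.49534852×0.4279 + 0.41692297×0.5721 = 0.450481
  M+4: 0.41692297×0.4279 + 0.08772852×0.5721 = 0.228591
  M+6: 0.08772852×0.4279 = 0.037539
Scale to base peak (0.450481) = 100: 62.91 : 100.00 : 50.74 : 8.33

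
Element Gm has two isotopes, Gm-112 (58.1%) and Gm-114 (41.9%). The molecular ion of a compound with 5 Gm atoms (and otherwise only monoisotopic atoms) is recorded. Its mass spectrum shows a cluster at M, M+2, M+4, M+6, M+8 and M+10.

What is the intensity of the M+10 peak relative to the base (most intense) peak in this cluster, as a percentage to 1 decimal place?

3.8%

Binomial terms of (0.581 + 0.419)^5: M 0.0662, M+2 0.2387, M+4 0.3443, M+6 0.2483, M+8 0.0895, M+10 0.0129 → M+4 is the base peak.
P(M+4) = C(5,2) × 0.581^3 × 0.419^2 = 10 × 0.19612294 × 0.175561 = 0.344315 (base)
P(M+10) = C(5,5) × 0.581^0 × 0.419^5 = 1 × 1.0000 × 0.01291428 = 0.012914
Relative intensity = 0.012914 / 0.344315 × 100 = 3.8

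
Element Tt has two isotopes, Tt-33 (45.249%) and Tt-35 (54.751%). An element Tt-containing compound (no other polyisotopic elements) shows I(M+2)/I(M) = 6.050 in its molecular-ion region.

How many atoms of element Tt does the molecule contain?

The M+2/M ratio from n Tt atoms is n · q/p = n · 0.54751/0.45249.
n = 6.050 × 0.45249/0.54751 = 5.00 ≈ 5

5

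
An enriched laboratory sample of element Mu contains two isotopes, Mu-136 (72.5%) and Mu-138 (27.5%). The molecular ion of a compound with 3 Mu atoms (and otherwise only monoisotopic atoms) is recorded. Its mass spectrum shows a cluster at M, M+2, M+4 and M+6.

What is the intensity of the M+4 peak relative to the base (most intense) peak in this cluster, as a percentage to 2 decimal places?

37.93%

Term probabilities: M 0.3811, M+2 0.4336, M+4 0.1645, M+6 0.0208. Base peak = M+2.
P(M+2) = C(3,1) × 0.725^2 × 0.275^1 = 3 × 0.525625 × 0.2750 = 0.433641 (base)
P(M+4) = C(3,2) × 0.725^1 × 0.275^2 = 3 × 0.7250 × 0.075625 = 0.164484
Relative intensity = 0.164484 / 0.433641 × 100 = 37.93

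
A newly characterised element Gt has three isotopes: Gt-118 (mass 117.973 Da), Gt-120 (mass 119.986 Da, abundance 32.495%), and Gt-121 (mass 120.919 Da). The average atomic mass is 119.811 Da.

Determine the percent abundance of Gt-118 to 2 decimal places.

27.32%

The remaining 67.505% is split between Gt-118 (fraction x) and Gt-121 (fraction 0.67505 − x).
Substituting: 117.973x + 120.919(0.67505 − x) = 80.8215493
(117.973 − 120.919)x = -0.80482165  ⇒  x = 0.27319, y = 0.40186
Gt-118: 27.32%, Gt-121: 40.19%.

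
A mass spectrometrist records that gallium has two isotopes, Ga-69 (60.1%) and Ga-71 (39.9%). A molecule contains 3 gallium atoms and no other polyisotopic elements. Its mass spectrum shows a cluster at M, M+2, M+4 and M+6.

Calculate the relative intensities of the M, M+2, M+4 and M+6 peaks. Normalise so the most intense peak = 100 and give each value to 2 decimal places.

The 3 Ga atoms are independent, so intensities follow the terms of (0.601 + 0.399)^3.
P(M) = 0.601^3 = 0.217082
P(M+2) = 3 × 0.601^2 × 0.399^1 = 0.432358
P(M+4) = 3 × 0.601^1 × 0.399^2 = 0.287039
P(M+6) = 0.399^3 = 0.063521
The M+2 peak is largest (0.432358); scaling to 100 gives 50.21 : 100.00 : 66.39 : 14.69.

50.21 : 100.00 : 66.39 : 14.69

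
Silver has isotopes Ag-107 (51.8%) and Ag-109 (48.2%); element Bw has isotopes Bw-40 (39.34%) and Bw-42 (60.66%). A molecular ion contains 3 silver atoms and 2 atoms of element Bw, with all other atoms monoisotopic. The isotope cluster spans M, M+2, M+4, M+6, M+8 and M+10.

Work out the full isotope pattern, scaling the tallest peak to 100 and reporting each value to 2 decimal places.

6.47 : 38.02 : 87.90 : 100.00 : 56.04 : 12.40

Silver pattern (n=3): 0.13899183 : 0.3879965 : 0.3610315 : 0.11198017
Element Bw pattern (n=2): 0.15476356 : 0.47727288 : 0.36796356
Convolve the two distributions (both contribute in 2-u steps):
  M: 0.13899183×0.15476356 = 0.021511
  M+2: 0.13899183×0.47727288 + 0.3879965×0.15476356 = 0.126385
  M+4: 0.13899183×0.36796356 + 0.3879965×0.47727288 + 0.3610315×0.15476356 = 0.292199
  M+6: 0.3879965×0.36796356 + 0.3610315×0.47727288 + 0.11198017×0.15476356 = 0.332410
  M+8: 0.3610315×0.36796356 + 0.11198017×0.47727288 = 0.186292
  M+10: 0.11198017×0.36796356 = 0.041205
Scale to base peak (0.332410) = 100: 6.47 : 38.02 : 87.90 : 100.00 : 56.04 : 12.40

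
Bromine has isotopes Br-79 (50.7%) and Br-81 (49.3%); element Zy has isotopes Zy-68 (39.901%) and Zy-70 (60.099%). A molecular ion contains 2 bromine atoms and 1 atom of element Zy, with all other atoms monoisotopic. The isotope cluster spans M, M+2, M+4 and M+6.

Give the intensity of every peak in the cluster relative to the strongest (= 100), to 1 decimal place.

Bromine pattern (n=2): 0.257049 : 0.499902 : 0.243049
Element Zy pattern (n=1): 0.39901 : 0.60099
Convolve the two distributions (both contribute in 2-u steps):
  M: 0.257049×0.39901 = 0.102565
  M+2: 0.257049×0.60099 + 0.499902×0.39901 = 0.353950
  M+4: 0.499902×0.60099 + 0.243049×0.39901 = 0.397415
  M+6: 0.243049×0.60099 = 0.146070
Scale to base peak (0.397415) = 100: 25.8 : 89.1 : 100.0 : 36.8

25.8 : 89.1 : 100.0 : 36.8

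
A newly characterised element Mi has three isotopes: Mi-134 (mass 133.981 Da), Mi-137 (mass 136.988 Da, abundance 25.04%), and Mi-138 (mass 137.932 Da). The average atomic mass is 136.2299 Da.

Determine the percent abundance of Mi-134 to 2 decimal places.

Let x and y be the fractions of Mi-134 and Mi-138. Then x + y = 1 − 0.2504 = 0.7496 and 133.981x + 137.932y = 136.2299 − 0.2504×136.988 = 101.9281048.
Substituting: 133.981x + 137.932(0.7496 − x) = 101.9281048
(133.981 − 137.932)x = -1.4657224  ⇒  x = 0.37098, y = 0.37862
Mi-134: 37.10%, Mi-138: 37.86%.

37.10%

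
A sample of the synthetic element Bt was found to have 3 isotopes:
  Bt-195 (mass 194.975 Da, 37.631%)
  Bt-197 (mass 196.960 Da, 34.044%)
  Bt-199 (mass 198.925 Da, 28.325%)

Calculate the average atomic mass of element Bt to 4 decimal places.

Weight each isotope mass by its fractional abundance: 0.37631 × 194.975 + 0.34044 × 196.960 + 0.28325 × 198.925
= 73.37104 + 67.05306 + 56.34551 = 196.76961 Da

196.7696 Da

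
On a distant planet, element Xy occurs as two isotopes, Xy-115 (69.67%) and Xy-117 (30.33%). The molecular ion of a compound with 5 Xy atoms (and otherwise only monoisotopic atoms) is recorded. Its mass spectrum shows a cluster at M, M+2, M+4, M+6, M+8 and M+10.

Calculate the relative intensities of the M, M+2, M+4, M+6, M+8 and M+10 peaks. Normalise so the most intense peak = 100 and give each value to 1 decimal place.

Each Xy atom is independently Xy-115 (p = 0.6967) or Xy-117 (q = 0.3033); the cluster is the binomial expansion (p + q)^5.
P(M) = 0.6967^5 = 0.164146
P(M+2) = 5 × 0.6967^4 × 0.3033^1 = 0.357294
P(M+4) = 10 × 0.6967^3 × 0.3033^2 = 0.311087
P(M+6) = 10 × 0.6967^2 × 0.3033^3 = 0.135428
P(M+8) = 5 × 0.6967^1 × 0.3033^4 = 0.029479
P(M+10) = 0.3033^5 = 0.002567
The M+2 peak is largest (0.357294); scaling to 100 gives 45.9 : 100.0 : 87.1 : 37.9 : 8.3 : 0.7.

45.9 : 100.0 : 87.1 : 37.9 : 8.3 : 0.7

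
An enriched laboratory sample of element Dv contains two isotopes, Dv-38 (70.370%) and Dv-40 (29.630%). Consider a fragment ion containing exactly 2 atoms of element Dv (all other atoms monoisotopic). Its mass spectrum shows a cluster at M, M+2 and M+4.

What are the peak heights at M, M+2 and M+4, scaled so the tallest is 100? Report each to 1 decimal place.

100.0 : 84.2 : 17.7

Expanding (0.70370 + 0.29630)^2:
P(M) = 0.70370^2 = 0.495194
P(M+2) = 2 × 0.70370^1 × 0.29630^1 = 0.417013
P(M+4) = 0.29630^2 = 0.087794
The M peak is largest (0.495194); scaling to 100 gives 100.0 : 84.2 : 17.7.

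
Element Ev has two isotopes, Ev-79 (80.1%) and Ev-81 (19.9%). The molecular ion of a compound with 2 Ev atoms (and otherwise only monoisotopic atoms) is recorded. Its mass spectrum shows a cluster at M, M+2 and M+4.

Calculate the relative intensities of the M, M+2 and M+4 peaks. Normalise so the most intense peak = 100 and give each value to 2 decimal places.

100.00 : 49.69 : 6.17

Each Ev atom is independently Ev-79 (p = 0.801) or Ev-81 (q = 0.199); the cluster is the binomial expansion (p + q)^2.
P(M) = 0.801^2 = 0.641601
P(M+2) = 2 × 0.801^1 × 0.199^1 = 0.318798
P(M+4) = 0.199^2 = 0.039601
The M peak is largest (0.641601); scaling to 100 gives 100.00 : 49.69 : 6.17.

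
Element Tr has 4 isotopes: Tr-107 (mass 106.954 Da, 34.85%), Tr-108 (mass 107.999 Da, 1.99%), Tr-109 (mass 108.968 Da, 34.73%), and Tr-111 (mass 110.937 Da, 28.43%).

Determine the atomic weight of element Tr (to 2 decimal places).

108.81 Da

Ar = Σ fᵢ·mᵢ = 0.3485 × 106.954 + 0.0199 × 107.999 + 0.3473 × 108.968 + 0.2843 × 110.937
= 37.2735 + 2.1492 + 37.8446 + 31.5394 = 108.8067 Da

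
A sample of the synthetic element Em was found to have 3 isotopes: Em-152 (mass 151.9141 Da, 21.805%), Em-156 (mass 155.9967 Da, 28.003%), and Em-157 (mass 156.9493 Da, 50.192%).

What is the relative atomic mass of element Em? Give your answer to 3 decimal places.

The abundance-weighted mean is 0.21805 × 151.9141 + 0.28003 × 155.9967 + 0.50192 × 156.9493
= 33.12487 + 43.68376 + 78.77599 = 155.58462 Da

155.585 Da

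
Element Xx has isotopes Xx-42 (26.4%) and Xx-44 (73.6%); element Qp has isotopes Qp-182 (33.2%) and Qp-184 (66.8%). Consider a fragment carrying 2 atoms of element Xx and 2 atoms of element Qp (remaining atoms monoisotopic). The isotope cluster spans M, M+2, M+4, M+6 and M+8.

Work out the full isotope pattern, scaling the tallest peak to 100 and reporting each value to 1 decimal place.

1.9 : 17.8 : 63.6 : 100.0 : 58.4

Element Xx pattern (n=2): 0.069696 : 0.388608 : 0.541696
Element Qp pattern (n=2): 0.110224 : 0.443552 : 0.446224
Convolve the two distributions (both contribute in 2-u steps):
  M: 0.069696×0.110224 = 0.007682
  M+2: 0.069696×0.443552 + 0.388608×0.110224 = 0.073748
  M+4: 0.069696×0.446224 + 0.388608×0.443552 + 0.541696×0.110224 = 0.263176
  M+6: 0.388608×0.446224 + 0.541696×0.443552 = 0.413677
  M+8: 0.541696×0.446224 = 0.241718
Scale to base peak (0.413677) = 100: 1.9 : 17.8 : 63.6 : 100.0 : 58.4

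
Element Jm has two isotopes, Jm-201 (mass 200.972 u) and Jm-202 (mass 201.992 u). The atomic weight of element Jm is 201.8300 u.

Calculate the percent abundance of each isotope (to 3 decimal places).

Let x be the fractional abundance of Jm-201; then Jm-202 has abundance 1 − x.
200.972·x + 201.992·(1 − x) = 201.8300
(200.972 − 201.992)·x = 201.8300 − 201.992
x = -0.1620 / -1.020 = 0.15882 → 15.882% Jm-201, 84.118% Jm-202.

Jm-201: 15.882%, Jm-202: 84.118%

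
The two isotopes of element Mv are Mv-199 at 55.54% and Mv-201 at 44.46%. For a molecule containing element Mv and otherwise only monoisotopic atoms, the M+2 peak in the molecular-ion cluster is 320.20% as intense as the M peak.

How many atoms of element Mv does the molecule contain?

With n Mv atoms, P(M+2)/P(M) = C(n,1)·p^(n−1)q / p^n = n·q/p = n · 0.4446/0.5554.
n = 3.2020 × 0.5554/0.4446 = 4.00 ≈ 4

4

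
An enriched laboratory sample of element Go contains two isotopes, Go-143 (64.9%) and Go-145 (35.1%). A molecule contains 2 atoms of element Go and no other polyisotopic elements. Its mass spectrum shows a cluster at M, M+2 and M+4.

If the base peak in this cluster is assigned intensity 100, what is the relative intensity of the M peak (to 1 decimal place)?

Term probabilities: M 0.4212, M+2 0.4556, M+4 0.1232. Base peak = M+2.
P(M+2) = C(2,1) × 0.649^1 × 0.351^1 = 2 × 0.6490 × 0.3510 = 0.455598 (base)
P(M) = C(2,0) × 0.649^2 × 0.351^0 = 1 × 0.421201 × 1.0000 = 0.421201
Relative intensity = 0.421201 / 0.455598 × 100 = 92.5

92.5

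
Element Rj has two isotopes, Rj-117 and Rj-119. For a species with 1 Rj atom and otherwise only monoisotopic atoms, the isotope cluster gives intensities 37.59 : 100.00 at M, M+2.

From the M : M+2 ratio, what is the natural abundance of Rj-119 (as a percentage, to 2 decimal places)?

72.68%

Let p = fractional abundance of Rj-117. I(M+2)/I(M) = [C(1,1)·p^0·(1−p)] / p^1 = 1·(1−p)/p = 100.00/37.59 = 2.6603
(1−p)/p = 2.6603/1 = 2.6603  ⇒  p = 1/(1 + 2.6603) = 0.2732
Rj-117: 27.32%, Rj-119: 72.68%.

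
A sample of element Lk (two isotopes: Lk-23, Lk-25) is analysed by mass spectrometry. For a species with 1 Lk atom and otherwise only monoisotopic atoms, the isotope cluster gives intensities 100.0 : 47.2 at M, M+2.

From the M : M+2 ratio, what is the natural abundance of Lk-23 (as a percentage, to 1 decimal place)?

67.9%

If p is the fraction of Lk that is Lk-23, then I(M+2)/I(M) = [C(1,1)·p^0·(1−p)] / p^1 = 1·(1−p)/p = 47.2/100.0 = 0.4720
(1−p)/p = 0.4720/1 = 0.4720  ⇒  p = 1/(1 + 0.4720) = 0.6793
Lk-23: 67.9%, Lk-25: 32.1%.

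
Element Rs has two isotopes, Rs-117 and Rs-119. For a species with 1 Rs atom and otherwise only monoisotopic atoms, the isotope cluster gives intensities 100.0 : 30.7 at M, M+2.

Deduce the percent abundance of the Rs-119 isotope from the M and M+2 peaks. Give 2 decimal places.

Write p for the Rs-117 fraction. I(M+2)/I(M) = [C(1,1)·p^0·(1−p)] / p^1 = 1·(1−p)/p = 30.7/100.0 = 0.3070
(1−p)/p = 0.3070/1 = 0.3070  ⇒  p = 1/(1 + 0.3070) = 0.7651
Rs-117: 76.51%, Rs-119: 23.49%.

23.49%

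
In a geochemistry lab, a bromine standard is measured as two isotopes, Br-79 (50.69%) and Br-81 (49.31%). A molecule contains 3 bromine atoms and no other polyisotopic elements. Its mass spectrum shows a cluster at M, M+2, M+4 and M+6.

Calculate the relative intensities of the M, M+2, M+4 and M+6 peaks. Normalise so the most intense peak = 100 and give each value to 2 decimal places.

34.27 : 100.00 : 97.28 : 31.54

Expanding (0.5069 + 0.4931)^3:
P(M) = 0.5069^3 = 0.130247
P(M+2) = 3 × 0.5069^2 × 0.4931^1 = 0.380103
P(M+4) = 3 × 0.5069^1 × 0.4931^2 = 0.369755
P(M+6) = 0.4931^3 = 0.119896
The M+2 peak is largest (0.380103); scaling to 100 gives 34.27 : 100.00 : 97.28 : 31.54.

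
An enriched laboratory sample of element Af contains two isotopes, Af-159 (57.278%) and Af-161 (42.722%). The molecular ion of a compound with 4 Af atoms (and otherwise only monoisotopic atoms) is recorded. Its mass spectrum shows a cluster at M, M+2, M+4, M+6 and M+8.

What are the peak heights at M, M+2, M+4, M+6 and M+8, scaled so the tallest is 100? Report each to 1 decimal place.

30.0 : 89.4 : 100.0 : 49.7 : 9.3

Each Af atom is independently Af-159 (p = 0.57278) or Af-161 (q = 0.42722); the cluster is the binomial expansion (p + q)^4.
P(M) = 0.57278^4 = 0.107634
P(M+2) = 4 × 0.57278^3 × 0.42722^1 = 0.321126
P(M+4) = 6 × 0.57278^2 × 0.42722^2 = 0.359278
P(M+6) = 4 × 0.57278^1 × 0.42722^3 = 0.178650
P(M+8) = 0.42722^4 = 0.033312
The M+4 peak is largest (0.359278); scaling to 100 gives 30.0 : 89.4 : 100.0 : 49.7 : 9.3.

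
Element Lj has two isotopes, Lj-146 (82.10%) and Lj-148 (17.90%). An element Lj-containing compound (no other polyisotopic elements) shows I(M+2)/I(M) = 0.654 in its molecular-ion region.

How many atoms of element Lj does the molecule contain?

For n independent Lj atoms, I(M+2)/I(M) = n · (abundance Lj-148) / (abundance Lj-146) = n · 0.1790/0.8210.
n = 0.654 × 0.8210/0.1790 = 3.00 ≈ 3

3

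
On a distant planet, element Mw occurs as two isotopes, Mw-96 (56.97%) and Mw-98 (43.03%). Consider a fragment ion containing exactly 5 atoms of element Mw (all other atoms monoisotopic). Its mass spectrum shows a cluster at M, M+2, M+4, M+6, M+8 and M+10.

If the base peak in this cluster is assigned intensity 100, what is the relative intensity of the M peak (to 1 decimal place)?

17.5

Term probabilities: M 0.0600, M+2 0.2266, M+4 0.3424, M+6 0.2586, M+8 0.0977, M+10 0.0148. Base peak = M+4.
P(M+4) = C(5,2) × 0.5697^3 × 0.4303^2 = 10 × 0.18490074 × 0.18515809 = 0.342359 (base)
P(M) = C(5,0) × 0.5697^5 × 0.4303^0 = 1 × 0.06001103 × 1.0000 = 0.060011
Relative intensity = 0.060011 / 0.342359 × 100 = 17.5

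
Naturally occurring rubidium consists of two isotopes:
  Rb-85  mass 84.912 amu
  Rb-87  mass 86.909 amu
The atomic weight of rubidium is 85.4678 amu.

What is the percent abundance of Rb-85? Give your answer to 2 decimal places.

Let x be the fractional abundance of Rb-85; then Rb-87 has abundance 1 − x.
84.912·x + 86.909·(1 − x) = 85.4678
(84.912 − 86.909)·x = 85.4678 − 86.909
x = -1.4412 / -1.997 = 0.72168 → 72.17% Rb-85, 27.83% Rb-87.

72.17%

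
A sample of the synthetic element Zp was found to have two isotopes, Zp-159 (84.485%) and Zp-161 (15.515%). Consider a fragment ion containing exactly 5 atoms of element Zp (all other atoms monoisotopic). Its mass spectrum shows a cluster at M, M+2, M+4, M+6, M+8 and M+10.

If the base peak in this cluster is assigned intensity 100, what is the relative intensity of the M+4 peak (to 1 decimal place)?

33.7

(0.84485 + 0.15515)^5 gives M 0.4304, M+2 0.3952, M+4 0.1452, M+6 0.0267, M+8 0.0024, M+10 0.0001; the largest is M.
P(M) = C(5,0) × 0.84485^5 × 0.15515^0 = 1 × 0.43042555 × 1.0000 = 0.430426 (base)
P(M+4) = C(5,2) × 0.84485^3 × 0.15515^2 = 10 × 0.60302987 × 0.02407152 = 0.145158
Relative intensity = 0.145158 / 0.430426 × 100 = 33.7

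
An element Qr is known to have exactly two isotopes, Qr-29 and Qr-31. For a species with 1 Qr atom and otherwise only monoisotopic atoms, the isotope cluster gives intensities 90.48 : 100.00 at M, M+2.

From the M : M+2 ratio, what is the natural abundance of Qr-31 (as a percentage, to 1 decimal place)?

52.5%

Write p for the Qr-29 fraction. I(M+2)/I(M) = [C(1,1)·p^0·(1−p)] / p^1 = 1·(1−p)/p = 100.00/90.48 = 1.1052
(1−p)/p = 1.1052/1 = 1.1052  ⇒  p = 1/(1 + 1.1052) = 0.4750
Qr-29: 47.5%, Qr-31: 52.5%.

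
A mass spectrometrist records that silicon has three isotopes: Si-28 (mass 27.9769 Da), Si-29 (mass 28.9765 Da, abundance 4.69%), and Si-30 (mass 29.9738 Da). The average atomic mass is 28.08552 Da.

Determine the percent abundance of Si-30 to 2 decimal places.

Let x and y be the fractions of Si-28 and Si-30. Then x + y = 1 − 0.0469 = 0.9531 and 27.9769x + 29.9738y = 28.08552 − 0.0469×28.9765 = 26.72652215.
Substituting: 27.9769x + 29.9738(0.9531 − x) = 26.72652215
(27.9769 − 29.9738)x = -1.84150663  ⇒  x = 0.92218, y = 0.03092
Si-28: 92.22%, Si-30: 3.09%.

3.09%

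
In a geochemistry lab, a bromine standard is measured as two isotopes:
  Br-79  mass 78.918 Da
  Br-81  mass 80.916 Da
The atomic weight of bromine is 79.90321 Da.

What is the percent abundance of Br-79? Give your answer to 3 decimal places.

50.690%

With x = fraction of Br-79 (so Br-81 is 1 − x):
78.918·x + 80.916·(1 − x) = 79.90321
(78.918 − 80.916)·x = 79.90321 − 80.916
x = -1.01279 / -1.998 = 0.50690 → 50.690% Br-79, 49.310% Br-81.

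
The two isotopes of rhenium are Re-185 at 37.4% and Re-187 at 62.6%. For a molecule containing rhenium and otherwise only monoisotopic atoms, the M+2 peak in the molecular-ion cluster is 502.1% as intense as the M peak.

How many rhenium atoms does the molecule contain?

With n Re atoms, P(M+2)/P(M) = C(n,1)·p^(n−1)q / p^n = n·q/p = n · 0.626/0.374.
n = 5.021 × 0.374/0.626 = 3.00 ≈ 3

3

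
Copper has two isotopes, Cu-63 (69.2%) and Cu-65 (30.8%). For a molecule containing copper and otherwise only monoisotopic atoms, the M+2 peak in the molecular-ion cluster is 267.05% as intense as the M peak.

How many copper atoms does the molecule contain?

6

For n independent Cu atoms, I(M+2)/I(M) = n · (abundance Cu-65) / (abundance Cu-63) = n · 0.308/0.692.
n = 2.6705 × 0.692/0.308 = 6.00 ≈ 6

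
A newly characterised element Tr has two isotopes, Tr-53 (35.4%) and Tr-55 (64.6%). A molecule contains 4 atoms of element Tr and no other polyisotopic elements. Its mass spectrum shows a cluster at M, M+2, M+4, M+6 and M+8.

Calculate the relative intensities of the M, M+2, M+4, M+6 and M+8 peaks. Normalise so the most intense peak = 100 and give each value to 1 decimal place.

The 4 Tr atoms are independent, so intensities follow the terms of (0.354 + 0.646)^4.
P(M) = 0.354^4 = 0.015704
P(M+2) = 4 × 0.354^3 × 0.646^1 = 0.114631
P(M+4) = 6 × 0.354^2 × 0.646^2 = 0.313778
P(M+6) = 4 × 0.354^1 × 0.646^3 = 0.381734
P(M+8) = 0.646^4 = 0.174153
The M+6 peak is largest (0.381734); scaling to 100 gives 4.1 : 30.0 : 82.2 : 100.0 : 45.6.

4.1 : 30.0 : 82.2 : 100.0 : 45.6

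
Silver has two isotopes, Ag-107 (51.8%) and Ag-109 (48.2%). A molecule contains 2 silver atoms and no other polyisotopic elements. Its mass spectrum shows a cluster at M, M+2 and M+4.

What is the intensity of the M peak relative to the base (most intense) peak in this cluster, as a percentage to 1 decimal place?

(0.518 + 0.482)^2 gives M 0.2683, M+2 0.4994, M+4 0.2323; the largest is M+2.
P(M+2) = C(2,1) × 0.518^1 × 0.482^1 = 2 × 0.5180 × 0.4820 = 0.499352 (base)
P(M) = C(2,0) × 0.518^2 × 0.482^0 = 1 × 0.268324 × 1.0000 = 0.268324
Relative intensity = 0.268324 / 0.499352 × 100 = 53.7

53.7%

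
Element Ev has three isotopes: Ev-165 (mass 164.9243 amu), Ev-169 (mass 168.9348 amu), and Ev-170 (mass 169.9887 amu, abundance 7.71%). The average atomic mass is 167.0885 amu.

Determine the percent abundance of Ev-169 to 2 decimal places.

Let x and y be the fractions of Ev-165 and Ev-169. Then x + y = 1 − 0.0771 = 0.9229 and 164.9243x + 168.9348y = 167.0885 − 0.0771×169.9887 = 153.98237123.
Substituting: 164.9243x + 168.9348(0.9229 − x) = 153.98237123
(164.9243 − 168.9348)x = -1.92755569  ⇒  x = 0.48063, y = 0.44227
Ev-165: 48.06%, Ev-169: 44.23%.

44.23%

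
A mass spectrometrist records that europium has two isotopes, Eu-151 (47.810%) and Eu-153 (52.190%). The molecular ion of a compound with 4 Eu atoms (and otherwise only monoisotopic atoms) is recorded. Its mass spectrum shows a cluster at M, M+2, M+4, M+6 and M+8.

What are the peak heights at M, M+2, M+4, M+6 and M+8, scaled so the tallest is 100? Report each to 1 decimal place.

14.0 : 61.1 : 100.0 : 72.8 : 19.9

Each Eu atom is independently Eu-151 (p = 0.47810) or Eu-153 (q = 0.52190); the cluster is the binomial expansion (p + q)^4.
P(M) = 0.47810^4 = 0.052249
P(M+2) = 4 × 0.47810^3 × 0.52190^1 = 0.228141
P(M+4) = 6 × 0.47810^2 × 0.52190^2 = 0.373563
P(M+6) = 4 × 0.47810^1 × 0.52190^3 = 0.271857
P(M+8) = 0.52190^4 = 0.074191
The M+4 peak is largest (0.373563); scaling to 100 gives 14.0 : 61.1 : 100.0 : 72.8 : 19.9.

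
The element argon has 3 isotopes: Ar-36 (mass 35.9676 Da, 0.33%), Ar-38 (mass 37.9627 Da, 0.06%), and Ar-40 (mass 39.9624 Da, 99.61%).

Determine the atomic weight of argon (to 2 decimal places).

Weight each isotope mass by its fractional abundance: 0.0033 × 35.9676 + 0.0006 × 37.9627 + 0.9961 × 39.9624
= 0.11869 + 0.02278 + 39.80655 = 39.94802 Da

39.95 Da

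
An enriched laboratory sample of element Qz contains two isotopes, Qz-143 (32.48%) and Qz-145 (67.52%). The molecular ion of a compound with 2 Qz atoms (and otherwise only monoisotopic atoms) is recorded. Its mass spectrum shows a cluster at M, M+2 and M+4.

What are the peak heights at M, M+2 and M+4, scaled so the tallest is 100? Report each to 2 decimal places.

23.14 : 96.21 : 100.00

The 2 Qz atoms are independent, so intensities follow the terms of (0.3248 + 0.6752)^2.
P(M) = 0.3248^2 = 0.105495
P(M+2) = 2 × 0.3248^1 × 0.6752^1 = 0.438610
P(M+4) = 0.6752^2 = 0.455895
The M+4 peak is largest (0.455895); scaling to 100 gives 23.14 : 96.21 : 100.00.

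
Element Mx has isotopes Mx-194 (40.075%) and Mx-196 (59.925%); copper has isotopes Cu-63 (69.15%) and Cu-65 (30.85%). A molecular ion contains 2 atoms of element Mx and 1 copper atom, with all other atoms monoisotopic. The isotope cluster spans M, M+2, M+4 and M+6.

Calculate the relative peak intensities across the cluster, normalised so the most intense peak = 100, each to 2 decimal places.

28.01 : 96.26 : 100.00 : 27.94

Element Mx pattern (n=2): 0.16060056 : 0.48029888 : 0.35910056
Copper pattern (n=1): 0.6915 : 0.3085
Convolve the two distributions (both contribute in 2-u steps):
  M: 0.16060056×0.6915 = 0.111055
  M+2: 0.16060056×0.3085 + 0.48029888×0.6915 = 0.381672
  M+4: 0.48029888×0.3085 + 0.35910056×0.6915 = 0.396490
  M+6: 0.35910056×0.3085 = 0.110783
Scale to base peak (0.396490) = 100: 28.01 : 96.26 : 100.00 : 27.94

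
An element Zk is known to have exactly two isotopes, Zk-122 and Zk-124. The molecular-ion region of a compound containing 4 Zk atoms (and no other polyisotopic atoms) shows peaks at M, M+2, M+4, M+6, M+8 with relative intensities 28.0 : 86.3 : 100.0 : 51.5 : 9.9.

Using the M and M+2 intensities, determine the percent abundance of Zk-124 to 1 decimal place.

43.5%

Write p for the Zk-122 fraction. I(M+2)/I(M) = [C(4,1)·p^3·(1−p)] / p^4 = 4·(1−p)/p = 86.3/28.0 = 3.0821
(1−p)/p = 3.0821/4 = 0.7705  ⇒  p = 1/(1 + 0.7705) = 0.5648
Zk-122: 56.5%, Zk-124: 43.5%.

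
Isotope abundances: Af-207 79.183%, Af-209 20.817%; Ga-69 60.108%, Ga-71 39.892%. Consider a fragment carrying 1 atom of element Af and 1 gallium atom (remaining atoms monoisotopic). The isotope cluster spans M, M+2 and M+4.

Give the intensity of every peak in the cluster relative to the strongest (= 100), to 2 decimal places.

Element Af pattern (n=1): 0.79183 : 0.20817
Gallium pattern (n=1): 0.60108 : 0.39892
Convolve the two distributions (both contribute in 2-u steps):
  M: 0.79183×0.60108 = 0.475953
  M+2: 0.79183×0.39892 + 0.20817×0.60108 = 0.441004
  M+4: 0.20817×0.39892 = 0.083043
Scale to base peak (0.475953) = 100: 100.00 : 92.66 : 17.45

100.00 : 92.66 : 17.45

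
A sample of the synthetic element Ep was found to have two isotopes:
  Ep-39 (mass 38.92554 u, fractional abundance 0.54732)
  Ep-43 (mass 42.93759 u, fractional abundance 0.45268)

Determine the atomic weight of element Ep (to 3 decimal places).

40.742 u

Weight each isotope mass by its fractional abundance: 0.54732 × 38.92554 + 0.45268 × 42.93759
= 21.304727 + 19.436988 = 40.741715 u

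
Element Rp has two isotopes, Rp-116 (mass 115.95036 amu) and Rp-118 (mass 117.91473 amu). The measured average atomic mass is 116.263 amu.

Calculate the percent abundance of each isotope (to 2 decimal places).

Writing the weighted mean with unknown fraction x of Rp-116:
115.95036·x + 117.91473·(1 − x) = 116.263
(115.95036 − 117.91473)·x = 116.263 − 117.91473
x = -1.65173 / -1.96437 = 0.84084 → 84.08% Rp-116, 15.92% Rp-118.

Rp-116: 84.08%, Rp-118: 15.92%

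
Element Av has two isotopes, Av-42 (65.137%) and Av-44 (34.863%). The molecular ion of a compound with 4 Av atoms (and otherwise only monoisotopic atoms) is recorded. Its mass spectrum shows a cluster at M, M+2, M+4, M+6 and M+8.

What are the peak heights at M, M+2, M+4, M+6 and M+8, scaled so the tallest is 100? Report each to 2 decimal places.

The 4 Av atoms are independent, so intensities follow the terms of (0.65137 + 0.34863)^4.
P(M) = 0.65137^4 = 0.180016
P(M+2) = 4 × 0.65137^3 × 0.34863^1 = 0.385397
P(M+4) = 6 × 0.65137^2 × 0.34863^2 = 0.309411
P(M+6) = 4 × 0.65137^1 × 0.34863^3 = 0.110403
P(M+8) = 0.34863^4 = 0.014773
The M+2 peak is largest (0.385397); scaling to 100 gives 46.71 : 100.00 : 80.28 : 28.65 : 3.83.

46.71 : 100.00 : 80.28 : 28.65 : 3.83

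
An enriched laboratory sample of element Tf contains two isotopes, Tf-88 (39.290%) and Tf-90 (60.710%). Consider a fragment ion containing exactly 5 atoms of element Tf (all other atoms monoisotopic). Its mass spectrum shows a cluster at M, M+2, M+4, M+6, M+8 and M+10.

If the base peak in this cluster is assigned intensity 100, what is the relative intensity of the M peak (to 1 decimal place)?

(0.39290 + 0.60710)^5 gives M 0.0094, M+2 0.0723, M+4 0.2235, M+6 0.3454, M+8 0.2669, M+10 0.0825; the largest is M+6.
P(M+6) = C(5,3) × 0.39290^2 × 0.60710^3 = 10 × 0.15437041 × 0.2237591 = 0.345418 (base)
P(M) = C(5,0) × 0.39290^5 × 0.60710^0 = 1 × 0.00936289 × 1.0000 = 0.009363
Relative intensity = 0.009363 / 0.345418 × 100 = 2.7

2.7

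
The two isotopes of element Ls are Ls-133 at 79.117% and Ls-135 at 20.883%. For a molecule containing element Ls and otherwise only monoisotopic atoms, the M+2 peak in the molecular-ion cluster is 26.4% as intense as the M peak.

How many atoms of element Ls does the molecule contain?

With n Ls atoms, P(M+2)/P(M) = C(n,1)·p^(n−1)q / p^n = n·q/p = n · 0.20883/0.79117.
n = 0.264 × 0.79117/0.20883 = 1.00 ≈ 1

1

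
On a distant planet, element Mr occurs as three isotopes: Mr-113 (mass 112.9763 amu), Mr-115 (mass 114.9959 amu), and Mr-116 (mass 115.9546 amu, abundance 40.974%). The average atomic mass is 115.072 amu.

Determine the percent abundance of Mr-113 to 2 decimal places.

The remaining 59.026% is split between Mr-113 (fraction x) and Mr-115 (fraction 0.59026 − x).
Substituting: 112.9763x + 114.9959(0.59026 − x) = 67.560762196
(112.9763 − 114.9959)x = -0.316717738  ⇒  x = 0.15682, y = 0.43344
Mr-113: 15.68%, Mr-115: 43.34%.

15.68%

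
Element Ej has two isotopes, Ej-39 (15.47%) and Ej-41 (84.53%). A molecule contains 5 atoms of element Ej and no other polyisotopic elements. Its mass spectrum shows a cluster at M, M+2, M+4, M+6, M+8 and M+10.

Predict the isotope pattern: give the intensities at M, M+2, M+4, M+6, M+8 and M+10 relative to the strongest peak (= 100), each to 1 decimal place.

0.0 : 0.6 : 6.1 : 33.5 : 91.5 : 100.0

The 5 Ej atoms are independent, so intensities follow the terms of (0.1547 + 0.8453)^5.
P(M) = 0.1547^5 = 0.000089
P(M+2) = 5 × 0.1547^4 × 0.8453^1 = 0.002421
P(M+4) = 10 × 0.1547^3 × 0.8453^2 = 0.026454
P(M+6) = 10 × 0.1547^2 × 0.8453^3 = 0.144548
P(M+8) = 5 × 0.1547^1 × 0.8453^4 = 0.394915
P(M+10) = 0.8453^5 = 0.431573
The M+10 peak is largest (0.431573); scaling to 100 gives 0.0 : 0.6 : 6.1 : 33.5 : 91.5 : 100.0.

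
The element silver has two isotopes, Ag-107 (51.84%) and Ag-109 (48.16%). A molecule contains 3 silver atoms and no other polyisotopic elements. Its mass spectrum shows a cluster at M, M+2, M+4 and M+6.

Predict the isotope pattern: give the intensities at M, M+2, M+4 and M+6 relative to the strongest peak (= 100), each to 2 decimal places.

35.88 : 100.00 : 92.90 : 28.77

Expanding (0.5184 + 0.4816)^3:
P(M) = 0.5184^3 = 0.139314
P(M+2) = 3 × 0.5184^2 × 0.4816^1 = 0.388273
P(M+4) = 3 × 0.5184^1 × 0.4816^2 = 0.360711
P(M+6) = 0.4816^3 = 0.111702
The M+2 peak is largest (0.388273); scaling to 100 gives 35.88 : 100.00 : 92.90 : 28.77.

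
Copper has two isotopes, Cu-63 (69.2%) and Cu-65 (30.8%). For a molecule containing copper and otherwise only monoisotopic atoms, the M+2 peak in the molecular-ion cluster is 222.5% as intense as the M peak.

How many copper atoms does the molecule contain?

For n independent Cu atoms, I(M+2)/I(M) = n · (abundance Cu-65) / (abundance Cu-63) = n · 0.308/0.692.
n = 2.225 × 0.692/0.308 = 5.00 ≈ 5

5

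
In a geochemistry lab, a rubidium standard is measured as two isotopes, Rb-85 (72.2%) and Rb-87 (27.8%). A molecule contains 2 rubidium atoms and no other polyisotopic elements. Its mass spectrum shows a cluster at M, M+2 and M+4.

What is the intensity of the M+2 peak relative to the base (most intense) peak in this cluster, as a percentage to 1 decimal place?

77.0%

Term probabilities: M 0.5213, M+2 0.4014, M+4 0.0773. Base peak = M.
P(M) = C(2,0) × 0.722^2 × 0.278^0 = 1 × 0.521284 × 1.0000 = 0.521284 (base)
P(M+2) = C(2,1) × 0.722^1 × 0.278^1 = 2 × 0.7220 × 0.2780 = 0.401432
Relative intensity = 0.401432 / 0.521284 × 100 = 77.0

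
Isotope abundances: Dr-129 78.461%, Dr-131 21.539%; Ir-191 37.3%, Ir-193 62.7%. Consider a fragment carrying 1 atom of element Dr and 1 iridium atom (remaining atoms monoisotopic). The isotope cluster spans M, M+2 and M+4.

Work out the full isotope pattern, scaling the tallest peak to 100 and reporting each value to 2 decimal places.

51.14 : 100.00 : 23.60

Element Dr pattern (n=1): 0.78461 : 0.21539
Iridium pattern (n=1): 0.3730 : 0.6270
Convolve the two distributions (both contribute in 2-u steps):
  M: 0.78461×0.3730 = 0.292660
  M+2: 0.78461×0.6270 + 0.21539×0.3730 = 0.572291
  M+4: 0.21539×0.6270 = 0.135050
Scale to base peak (0.572291) = 100: 51.14 : 100.00 : 23.60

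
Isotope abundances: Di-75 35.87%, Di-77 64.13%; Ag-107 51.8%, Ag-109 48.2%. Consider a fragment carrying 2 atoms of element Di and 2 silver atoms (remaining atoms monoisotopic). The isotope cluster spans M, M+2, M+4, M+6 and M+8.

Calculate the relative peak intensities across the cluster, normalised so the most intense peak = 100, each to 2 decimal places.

Element Di pattern (n=2): 0.12866569 : 0.46006862 : 0.41126569
Silver pattern (n=2): 0.268324 : 0.499352 : 0.232324
Convolve the two distributions (both contribute in 2-u steps):
  M: 0.12866569×0.268324 = 0.034524
  M+2: 0.12866569×0.499352 + 0.46006862×0.268324 = 0.187697
  M+4: 0.12866569×0.232324 + 0.46006862×0.499352 + 0.41126569×0.268324 = 0.369981
  M+6: 0.46006862×0.232324 + 0.41126569×0.499352 = 0.312251
  M+8: 0.41126569×0.232324 = 0.095547
Scale to base peak (0.369981) = 100: 9.33 : 50.73 : 100.00 : 84.40 : 25.82

9.33 : 50.73 : 100.00 : 84.40 : 25.82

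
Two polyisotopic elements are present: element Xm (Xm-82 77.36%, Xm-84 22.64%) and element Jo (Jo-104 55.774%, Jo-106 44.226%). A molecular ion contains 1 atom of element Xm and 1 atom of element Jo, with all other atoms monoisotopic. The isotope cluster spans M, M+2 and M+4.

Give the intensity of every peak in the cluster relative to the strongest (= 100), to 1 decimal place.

Element Xm pattern (n=1): 0.7736 : 0.2264
Element Jo pattern (n=1): 0.55774 : 0.44226
Convolve the two distributions (both contribute in 2-u steps):
  M: 0.7736×0.55774 = 0.431468
  M+2: 0.7736×0.44226 + 0.2264×0.55774 = 0.468405
  M+4: 0.2264×0.44226 = 0.100128
Scale to base peak (0.468405) = 100: 92.1 : 100.0 : 21.4

92.1 : 100.0 : 21.4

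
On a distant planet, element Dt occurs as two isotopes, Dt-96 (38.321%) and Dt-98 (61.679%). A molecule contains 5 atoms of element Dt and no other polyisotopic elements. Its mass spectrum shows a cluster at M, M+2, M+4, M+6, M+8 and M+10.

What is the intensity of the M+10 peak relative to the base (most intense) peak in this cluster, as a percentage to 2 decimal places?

Term probabilities: M 0.0083, M+2 0.0665, M+4 0.2141, M+6 0.3446, M+8 0.2773, M+10 0.0893. Base peak = M+6.
P(M+6) = C(5,3) × 0.38321^2 × 0.61679^3 = 10 × 0.1468499 × 0.23464536 = 0.344576 (base)
P(M+10) = C(5,5) × 0.38321^0 × 0.61679^5 = 1 × 1.0000 × 0.08926611 = 0.089266
Relative intensity = 0.089266 / 0.344576 × 100 = 25.91

25.91%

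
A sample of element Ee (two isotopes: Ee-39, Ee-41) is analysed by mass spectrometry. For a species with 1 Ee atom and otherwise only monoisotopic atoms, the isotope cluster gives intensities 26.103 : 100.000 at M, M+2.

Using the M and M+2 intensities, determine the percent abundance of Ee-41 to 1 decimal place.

Let p = fractional abundance of Ee-39. I(M+2)/I(M) = [C(1,1)·p^0·(1−p)] / p^1 = 1·(1−p)/p = 100.000/26.103 = 3.8310
(1−p)/p = 3.8310/1 = 3.8310  ⇒  p = 1/(1 + 3.8310) = 0.2070
Ee-39: 20.7%, Ee-41: 79.3%.

79.3%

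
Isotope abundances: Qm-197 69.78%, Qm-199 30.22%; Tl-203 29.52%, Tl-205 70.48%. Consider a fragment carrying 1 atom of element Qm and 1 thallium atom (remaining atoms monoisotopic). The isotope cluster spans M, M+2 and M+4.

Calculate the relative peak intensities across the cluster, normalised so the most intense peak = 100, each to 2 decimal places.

Element Qm pattern (n=1): 0.6978 : 0.3022
Thallium pattern (n=1): 0.2952 : 0.7048
Convolve the two distributions (both contribute in 2-u steps):
  M: 0.6978×0.2952 = 0.205991
  M+2: 0.6978×0.7048 + 0.3022×0.2952 = 0.581019
  M+4: 0.3022×0.7048 = 0.212991
Scale to base peak (0.581019) = 100: 35.45 : 100.00 : 36.66

35.45 : 100.00 : 36.66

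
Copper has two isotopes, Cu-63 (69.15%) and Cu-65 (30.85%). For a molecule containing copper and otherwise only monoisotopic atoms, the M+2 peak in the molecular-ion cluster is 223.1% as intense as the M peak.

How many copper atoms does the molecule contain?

5

For n independent Cu atoms, I(M+2)/I(M) = n · (abundance Cu-65) / (abundance Cu-63) = n · 0.3085/0.6915.
n = 2.231 × 0.6915/0.3085 = 5.00 ≈ 5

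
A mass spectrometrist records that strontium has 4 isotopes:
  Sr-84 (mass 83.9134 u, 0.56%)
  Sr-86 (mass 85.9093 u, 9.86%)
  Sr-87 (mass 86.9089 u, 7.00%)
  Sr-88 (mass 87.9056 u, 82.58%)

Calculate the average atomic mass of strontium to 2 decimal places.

87.62 u

Ar = Σ fᵢ·mᵢ = 0.0056 × 83.9134 + 0.0986 × 85.9093 + 0.0700 × 86.9089 + 0.8258 × 87.9056
= 0.46992 + 8.47066 + 6.08362 + 72.59244 = 87.61664 u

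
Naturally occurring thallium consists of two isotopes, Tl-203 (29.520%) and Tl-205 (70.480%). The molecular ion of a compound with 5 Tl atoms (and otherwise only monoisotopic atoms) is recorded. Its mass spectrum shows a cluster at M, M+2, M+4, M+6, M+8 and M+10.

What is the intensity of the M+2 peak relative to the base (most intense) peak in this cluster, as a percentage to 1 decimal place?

7.3%

Term probabilities: M 0.0022, M+2 0.0268, M+4 0.1278, M+6 0.3051, M+8 0.3642, M+10 0.1739. Base peak = M+8.
P(M+8) = C(5,4) × 0.29520^1 × 0.70480^4 = 5 × 0.2952 × 0.24675365 = 0.364208 (base)
P(M+2) = C(5,1) × 0.29520^4 × 0.70480^1 = 5 × 0.00759391 × 0.7048 = 0.026761
Relative intensity = 0.026761 / 0.364208 × 100 = 7.3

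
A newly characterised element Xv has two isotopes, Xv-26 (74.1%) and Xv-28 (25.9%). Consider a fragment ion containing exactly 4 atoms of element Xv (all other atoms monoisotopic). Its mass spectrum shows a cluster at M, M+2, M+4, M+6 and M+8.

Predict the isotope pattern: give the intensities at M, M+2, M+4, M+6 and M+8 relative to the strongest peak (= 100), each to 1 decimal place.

Expanding (0.741 + 0.259)^4:
P(M) = 0.741^4 = 0.301490
P(M+2) = 4 × 0.741^3 × 0.259^1 = 0.421516
P(M+4) = 6 × 0.741^2 × 0.259^2 = 0.220997
P(M+6) = 4 × 0.741^1 × 0.259^3 = 0.051496
P(M+8) = 0.259^4 = 0.004500
The M+2 peak is largest (0.421516); scaling to 100 gives 71.5 : 100.0 : 52.4 : 12.2 : 1.1.

71.5 : 100.0 : 52.4 : 12.2 : 1.1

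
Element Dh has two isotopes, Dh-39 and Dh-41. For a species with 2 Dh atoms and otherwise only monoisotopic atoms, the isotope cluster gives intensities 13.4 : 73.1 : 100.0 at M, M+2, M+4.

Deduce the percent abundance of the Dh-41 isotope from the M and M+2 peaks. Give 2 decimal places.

Let p = fractional abundance of Dh-39. I(M+2)/I(M) = [C(2,1)·p^1·(1−p)] / p^2 = 2·(1−p)/p = 73.1/13.4 = 5.4552
(1−p)/p = 5.4552/2 = 2.7276  ⇒  p = 1/(1 + 2.7276) = 0.2683
Dh-39: 26.83%, Dh-41: 73.17%.

73.17%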